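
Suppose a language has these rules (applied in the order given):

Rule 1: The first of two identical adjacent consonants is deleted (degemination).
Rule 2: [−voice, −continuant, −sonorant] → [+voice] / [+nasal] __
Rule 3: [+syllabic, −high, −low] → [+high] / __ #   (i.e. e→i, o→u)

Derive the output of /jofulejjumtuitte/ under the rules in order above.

jofulejumduiti

Rule 1 (degemination): /jj/ is a geminate; the first /j/ deletes. /tt/ is a geminate; the first /t/ deletes. /jofulejjumtuitte/ → jofulejumtuite.
Rule 2 (post-nasal voicing): /t/ is a voiceless stop immediately after the nasal /m/, so it voices to [d]. /jofulejumtuite/ → jofulejumduite.
Rule 3 (final vowel raising): /e/ is a mid vowel in word-final position, so it raises to [i]. /jofulejumduite/ → jofulejumduiti.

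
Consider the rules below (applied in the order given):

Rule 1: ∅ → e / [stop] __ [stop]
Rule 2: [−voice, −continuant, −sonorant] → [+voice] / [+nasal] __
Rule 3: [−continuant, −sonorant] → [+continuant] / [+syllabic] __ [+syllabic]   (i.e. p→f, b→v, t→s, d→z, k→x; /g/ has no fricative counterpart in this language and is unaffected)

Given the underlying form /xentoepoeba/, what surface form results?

xendoefoeva

Rule 1 (stop-cluster e-epenthesis): no segment meets the environment; /xentoepoeba/ is unchanged.
Rule 2 (post-nasal voicing): /t/ is a voiceless stop immediately after the nasal /n/, so it voices to [d]. /xentoepoeba/ → xendoepoeba.
Rule 3 (intervocalic spirantization): /p/ is a stop between vowels /e/ and /o/, so it spirantizes to the fricative [f]. /b/ is a stop between vowels /e/ and /a/, so it spirantizes to the fricative [v]. /xendoepoeba/ → xendoefoeva.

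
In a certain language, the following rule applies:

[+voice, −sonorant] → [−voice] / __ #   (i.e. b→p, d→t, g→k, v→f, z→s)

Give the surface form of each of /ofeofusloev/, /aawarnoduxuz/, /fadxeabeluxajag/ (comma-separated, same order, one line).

ofeofusloef, aawarnoduxus, fadxeabeluxajak

/ofeofusloev/: /v/ is a voiced obstruent in word-final position, so it devoices to [f]. → [ofeofusloef].
/aawarnoduxuz/: /z/ is a voiced obstruent in word-final position, so it devoices to [s]. → [aawarnoduxus].
/fadxeabeluxajag/: /g/ is a voiced obstruent in word-final position, so it devoices to [k]. → [fadxeabeluxajak].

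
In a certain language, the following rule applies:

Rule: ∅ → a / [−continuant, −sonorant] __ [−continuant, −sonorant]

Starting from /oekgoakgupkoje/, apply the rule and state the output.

oekagoakagupakoje

/k/ and /g/ form a stop–stop cluster, so [a] is inserted between them.
/k/ and /g/ form a stop–stop cluster, so [a] is inserted between them.
/p/ and /k/ form a stop–stop cluster, so [a] is inserted between them.
Surface form: [oekagoakagupakoje].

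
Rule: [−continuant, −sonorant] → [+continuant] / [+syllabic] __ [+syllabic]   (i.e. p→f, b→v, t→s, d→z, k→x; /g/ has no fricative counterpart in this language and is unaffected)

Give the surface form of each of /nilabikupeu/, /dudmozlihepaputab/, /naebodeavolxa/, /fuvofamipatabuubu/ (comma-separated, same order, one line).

/nilabikupeu/: /b/ is a stop between vowels /a/ and /i/, so it spirantizes to the fricative [v]. /k/ is a stop between vowels /i/ and /u/, so it spirantizes to the fricative [x]. /p/ is a stop between vowels /u/ and /e/, so it spirantizes to the fricative [f]. → [nilavixufeu].
/dudmozlihepaputab/: /p/ is a stop between vowels /e/ and /a/, so it spirantizes to the fricative [f]. /p/ is a stop between vowels /a/ and /u/, so it spirantizes to the fricative [f]. /t/ is a stop between vowels /u/ and /a/, so it spirantizes to the fricative [s]. → [dudmozlihefafusab].
/naebodeavolxa/: /b/ is a stop between vowels /e/ and /o/, so it spirantizes to the fricative [v]. /d/ is a stop between vowels /o/ and /e/, so it spirantizes to the fricative [z]. → [naevozeavolxa].
/fuvofamipatabuubu/: /p/ is a stop between vowels /i/ and /a/, so it spirantizes to the fricative [f]. /t/ is a stop between vowels /a/ and /a/, so it spirantizes to the fricative [s]. /b/ is a stop between vowels /a/ and /u/, so it spirantizes to the fricative [v]. /b/ is a stop between vowels /u/ and /u/, so it spirantizes to the fricative [v]. → [fuvofamifasavuuvu].

nilavixufeu, dudmozlihefafusab, naevozeavolxa, fuvofamifasavuuvu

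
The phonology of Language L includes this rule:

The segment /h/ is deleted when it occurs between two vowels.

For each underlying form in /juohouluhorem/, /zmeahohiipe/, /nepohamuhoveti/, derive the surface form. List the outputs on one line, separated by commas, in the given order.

/juohouluhorem/: /h/ occurs between vowels /o/ and /o/, so it deletes. /h/ occurs between vowels /u/ and /o/, so it deletes. → [juoouluorem].
/zmeahohiipe/: /h/ occurs between vowels /a/ and /o/, so it deletes. /h/ occurs between vowels /o/ and /i/, so it deletes. → [zmeaoiipe].
/nepohamuhoveti/: /h/ occurs between vowels /o/ and /a/, so it deletes. /h/ occurs between vowels /u/ and /o/, so it deletes. → [nepoamuoveti].

juoouluorem, zmeaoiipe, nepoamuoveti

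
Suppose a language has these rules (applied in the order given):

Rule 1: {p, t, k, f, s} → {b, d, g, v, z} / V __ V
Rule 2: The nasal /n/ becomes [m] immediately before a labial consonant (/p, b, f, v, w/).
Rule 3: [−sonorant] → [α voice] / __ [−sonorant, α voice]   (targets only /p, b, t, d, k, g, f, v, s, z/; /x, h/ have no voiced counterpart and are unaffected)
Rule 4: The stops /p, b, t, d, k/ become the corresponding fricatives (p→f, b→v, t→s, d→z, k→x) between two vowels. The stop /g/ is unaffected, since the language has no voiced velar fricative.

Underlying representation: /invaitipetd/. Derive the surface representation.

imvaizivedd

Rule 1 (intervocalic voicing): /t/ is a voiceless obstruent between vowels /i/ and /i/, so it voices to [d]. /p/ is a voiceless obstruent between vowels /i/ and /e/, so it voices to [b]. /invaitipetd/ → invaidibetd.
Rule 2 (nasal place assimilation): /n/ precedes the labial consonant /v/, so it assimilates in place to [m]. /invaidibetd/ → imvaidibetd.
Rule 3 (regressive voicing assimilation): /t/ precedes the voiced obstruent /d/, so it voices to [d] by assimilation. /imvaidibetd/ → imvaidibedd.
Rule 4 (intervocalic spirantization): /d/ is a stop between vowels /i/ and /i/, so it spirantizes to the fricative [z]. /b/ is a stop between vowels /i/ and /e/, so it spirantizes to the fricative [v]. /imvaidibedd/ → imvaizivedd.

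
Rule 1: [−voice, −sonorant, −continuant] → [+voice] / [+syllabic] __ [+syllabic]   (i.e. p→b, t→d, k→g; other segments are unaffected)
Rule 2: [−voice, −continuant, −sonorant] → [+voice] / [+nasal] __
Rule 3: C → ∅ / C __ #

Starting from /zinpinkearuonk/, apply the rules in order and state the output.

Rule 1 (intervocalic voicing): no segment meets the environment; /zinpinkearuonk/ is unchanged.
Rule 2 (post-nasal voicing): /p/ is a voiceless stop immediately after the nasal /n/, so it voices to [b]. /k/ is a voiceless stop immediately after the nasal /n/, so it voices to [g]. /k/ is a voiceless stop immediately after the nasal /n/, so it voices to [g]. /zinpinkearuonk/ → zinbingearuong.
Rule 3 (final cluster simplification): /g/ is the second consonant of a word-final cluster /ng/, so it deletes. /zinbingearuong/ → zinbingearuon.

zinbingearuon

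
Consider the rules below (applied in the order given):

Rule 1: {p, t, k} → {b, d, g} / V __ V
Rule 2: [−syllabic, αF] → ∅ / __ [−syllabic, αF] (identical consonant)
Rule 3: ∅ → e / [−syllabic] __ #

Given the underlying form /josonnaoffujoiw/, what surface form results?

josonaofujoiwe

Rule 1 (intervocalic voicing): no segment meets the environment; /josonnaoffujoiw/ is unchanged.
Rule 2 (degemination): /nn/ is a geminate; the first /n/ deletes. /ff/ is a geminate; the first /f/ deletes. /josonnaoffujoiw/ → josonaofujoiw.
Rule 3 (final e-epenthesis): the form ends in the consonant /w/, so [e] is inserted word-finally. /josonaofujoiw/ → josonaofujoiwe.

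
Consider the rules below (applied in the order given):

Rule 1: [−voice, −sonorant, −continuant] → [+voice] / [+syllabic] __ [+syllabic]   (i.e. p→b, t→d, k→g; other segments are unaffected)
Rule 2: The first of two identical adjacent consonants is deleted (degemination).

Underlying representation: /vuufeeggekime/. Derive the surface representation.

vuufeegegime

Rule 1 (intervocalic voicing): /k/ is a voiceless stop between vowels /e/ and /i/, so it voices to [g]. /vuufeeggekime/ → vuufeeggegime.
Rule 2 (degemination): /gg/ is a geminate; the first /g/ deletes. /vuufeeggegime/ → vuufeegegime.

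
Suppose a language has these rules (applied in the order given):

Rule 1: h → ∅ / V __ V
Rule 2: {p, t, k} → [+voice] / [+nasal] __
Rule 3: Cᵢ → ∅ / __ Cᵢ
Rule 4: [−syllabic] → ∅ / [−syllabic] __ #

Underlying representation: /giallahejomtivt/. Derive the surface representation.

Rule 1 (intervocalic h-deletion): /h/ occurs between vowels /a/ and /e/, so it deletes. /giallahejomtivt/ → giallaejomtivt.
Rule 2 (post-nasal voicing): /t/ is a voiceless stop immediately after the nasal /m/, so it voices to [d]. /giallaejomtivt/ → giallaejomdivt.
Rule 3 (degemination): /ll/ is a geminate; the first /l/ deletes. /giallaejomdivt/ → gialaejomdivt.
Rule 4 (final cluster simplification): /t/ is the second consonant of a word-final cluster /vt/, so it deletes. /gialaejomdivt/ → gialaejomdiv.

gialaejomdiv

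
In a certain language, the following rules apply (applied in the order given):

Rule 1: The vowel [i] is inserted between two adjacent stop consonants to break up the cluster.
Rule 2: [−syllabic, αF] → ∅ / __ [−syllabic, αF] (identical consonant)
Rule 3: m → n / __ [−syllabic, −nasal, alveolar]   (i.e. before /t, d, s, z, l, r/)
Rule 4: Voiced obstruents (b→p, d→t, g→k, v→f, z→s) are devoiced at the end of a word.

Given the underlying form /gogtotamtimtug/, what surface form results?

gogitotantintuk

Rule 1 (stop-cluster i-epenthesis): /g/ and /t/ form a stop–stop cluster, so [i] is inserted between them. /gogtotamtimtug/ → gogitotamtimtug.
Rule 2 (degemination): no segment meets the environment; /gogitotamtimtug/ is unchanged.
Rule 3 (nasal place assimilation): /m/ precedes the alveolar consonant /t/, so it assimilates in place to [n]. /m/ precedes the alveolar consonant /t/, so it assimilates in place to [n]. /gogitotamtimtug/ → gogitotantintug.
Rule 4 (final devoicing): /g/ is a voiced obstruent in word-final position, so it devoices to [k]. /gogitotantintug/ → gogitotantintuk.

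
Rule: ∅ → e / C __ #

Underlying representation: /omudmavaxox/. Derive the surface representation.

omudmavaxoxe

the form ends in the consonant /x/, so [e] is inserted word-finally.
Surface form: [omudmavaxoxe].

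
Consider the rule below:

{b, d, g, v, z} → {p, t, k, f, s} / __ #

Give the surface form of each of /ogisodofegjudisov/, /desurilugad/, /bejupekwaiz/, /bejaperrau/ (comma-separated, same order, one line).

ogisodofegjudisof, desurilugat, bejupekwais, bejaperrau

/ogisodofegjudisov/: /v/ is a voiced obstruent in word-final position, so it devoices to [f]. → [ogisodofegjudisof].
/desurilugad/: /d/ is a voiced obstruent in word-final position, so it devoices to [t]. → [desurilugat].
/bejupekwaiz/: /z/ is a voiced obstruent in word-final position, so it devoices to [s]. → [bejupekwais].
/bejaperrau/: the rule's environment is not met; surfaces unchanged as [bejaperrau].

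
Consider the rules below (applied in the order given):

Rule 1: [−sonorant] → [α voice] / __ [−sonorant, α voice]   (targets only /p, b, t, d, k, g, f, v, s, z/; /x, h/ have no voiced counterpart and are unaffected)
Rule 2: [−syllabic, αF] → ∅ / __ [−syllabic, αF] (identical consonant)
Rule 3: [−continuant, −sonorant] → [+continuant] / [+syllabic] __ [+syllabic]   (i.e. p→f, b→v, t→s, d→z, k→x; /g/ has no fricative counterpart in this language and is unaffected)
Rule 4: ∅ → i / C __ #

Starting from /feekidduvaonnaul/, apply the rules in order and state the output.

feexizuvaonauli

Rule 1 (regressive voicing assimilation): no segment meets the environment; /feekidduvaonnaul/ is unchanged.
Rule 2 (degemination): /dd/ is a geminate; the first /d/ deletes. /nn/ is a geminate; the first /n/ deletes. /feekidduvaonnaul/ → feekiduvaonaul.
Rule 3 (intervocalic spirantization): /k/ is a stop between vowels /e/ and /i/, so it spirantizes to the fricative [x]. /d/ is a stop between vowels /i/ and /u/, so it spirantizes to the fricative [z]. /feekiduvaonaul/ → feexizuvaonaul.
Rule 4 (final i-epenthesis): the form ends in the consonant /l/, so [i] is inserted word-finally. /feexizuvaonaul/ → feexizuvaonauli.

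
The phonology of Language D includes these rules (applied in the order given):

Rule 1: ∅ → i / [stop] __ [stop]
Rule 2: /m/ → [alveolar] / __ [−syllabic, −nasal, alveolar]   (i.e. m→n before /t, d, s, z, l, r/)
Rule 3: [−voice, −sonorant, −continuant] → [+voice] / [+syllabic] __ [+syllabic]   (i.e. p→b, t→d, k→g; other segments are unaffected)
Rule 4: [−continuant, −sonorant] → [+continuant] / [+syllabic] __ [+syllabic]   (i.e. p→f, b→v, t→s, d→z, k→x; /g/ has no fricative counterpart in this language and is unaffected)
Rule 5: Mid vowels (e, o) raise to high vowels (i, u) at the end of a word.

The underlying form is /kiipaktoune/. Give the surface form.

Rule 1 (stop-cluster i-epenthesis): /k/ and /t/ form a stop–stop cluster, so [i] is inserted between them. /kiipaktoune/ → kiipakitoune.
Rule 2 (nasal place assimilation): no segment meets the environment; /kiipakitoune/ is unchanged.
Rule 3 (intervocalic voicing): /p/ is a voiceless stop between vowels /i/ and /a/, so it voices to [b]. /k/ is a voiceless stop between vowels /a/ and /i/, so it voices to [g]. /t/ is a voiceless stop between vowels /i/ and /o/, so it voices to [d]. /kiipakitoune/ → kiibagidoune.
Rule 4 (intervocalic spirantization): /b/ is a stop between vowels /i/ and /a/, so it spirantizes to the fricative [v]. /d/ is a stop between vowels /i/ and /o/, so it spirantizes to the fricative [z]. /kiibagidoune/ → kiivagizoune.
Rule 5 (final vowel raising): /e/ is a mid vowel in word-final position, so it raises to [i]. /kiivagizoune/ → kiivagizouni.

kiivagizouni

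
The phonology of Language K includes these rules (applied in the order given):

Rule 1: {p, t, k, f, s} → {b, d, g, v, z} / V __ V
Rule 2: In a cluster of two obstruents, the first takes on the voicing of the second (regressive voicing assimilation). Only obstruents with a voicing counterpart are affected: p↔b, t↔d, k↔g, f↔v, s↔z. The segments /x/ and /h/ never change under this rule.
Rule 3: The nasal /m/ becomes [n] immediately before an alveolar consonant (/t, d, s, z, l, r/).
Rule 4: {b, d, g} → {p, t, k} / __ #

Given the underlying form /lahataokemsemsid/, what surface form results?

lahadaogensensit

Rule 1 (intervocalic voicing): /t/ is a voiceless obstruent between vowels /a/ and /a/, so it voices to [d]. /k/ is a voiceless obstruent between vowels /o/ and /e/, so it voices to [g]. /lahataokemsemsid/ → lahadaogemsemsid.
Rule 2 (regressive voicing assimilation): no segment meets the environment; /lahadaogemsemsid/ is unchanged.
Rule 3 (nasal place assimilation): /m/ precedes the alveolar consonant /s/, so it assimilates in place to [n]. /m/ precedes the alveolar consonant /s/, so it assimilates in place to [n]. /lahadaogemsemsid/ → lahadaogensensid.
Rule 4 (final devoicing): /d/ is a voiced stop in word-final position, so it devoices to [t]. /lahadaogensensid/ → lahadaogensensit.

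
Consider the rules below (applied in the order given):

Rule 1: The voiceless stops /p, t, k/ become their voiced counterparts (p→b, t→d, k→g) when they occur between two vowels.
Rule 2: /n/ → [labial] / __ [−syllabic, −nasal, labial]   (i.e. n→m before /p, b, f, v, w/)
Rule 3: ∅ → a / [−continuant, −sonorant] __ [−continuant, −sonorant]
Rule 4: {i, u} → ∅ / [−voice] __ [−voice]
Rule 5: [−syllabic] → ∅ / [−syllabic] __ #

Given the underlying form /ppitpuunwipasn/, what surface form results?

paptapuumwibas

Rule 1 (intervocalic voicing): /p/ is a voiceless stop between vowels /i/ and /a/, so it voices to [b]. /ppitpuunwipasn/ → ppitpuunwibasn.
Rule 2 (nasal place assimilation): /n/ precedes the labial consonant /w/, so it assimilates in place to [m]. /ppitpuunwibasn/ → ppitpuumwibasn.
Rule 3 (stop-cluster a-epenthesis): /p/ and /p/ form a stop–stop cluster, so [a] is inserted between them. /t/ and /p/ form a stop–stop cluster, so [a] is inserted between them. /ppitpuumwibasn/ → papitapuumwibasn.
Rule 4 (high vowel syncope): /i/ is a high vowel flanked by voiceless consonants /p/ and /t/, so it deletes. /papitapuumwibasn/ → paptapuumwibasn.
Rule 5 (final cluster simplification): /n/ is the second consonant of a word-final cluster /sn/, so it deletes. /paptapuumwibasn/ → paptapuumwibas.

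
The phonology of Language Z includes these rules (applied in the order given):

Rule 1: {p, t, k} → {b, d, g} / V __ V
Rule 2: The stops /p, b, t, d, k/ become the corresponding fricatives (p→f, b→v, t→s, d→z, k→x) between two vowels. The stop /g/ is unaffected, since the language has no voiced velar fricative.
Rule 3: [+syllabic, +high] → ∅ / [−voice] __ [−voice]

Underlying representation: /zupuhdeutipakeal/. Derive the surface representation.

Rule 1 (intervocalic voicing): /p/ is a voiceless stop between vowels /u/ and /u/, so it voices to [b]. /t/ is a voiceless stop between vowels /u/ and /i/, so it voices to [d]. /p/ is a voiceless stop between vowels /i/ and /a/, so it voices to [b]. /k/ is a voiceless stop between vowels /a/ and /e/, so it voices to [g]. /zupuhdeutipakeal/ → zubuhdeudibageal.
Rule 2 (intervocalic spirantization): /b/ is a stop between vowels /u/ and /u/, so it spirantizes to the fricative [v]. /d/ is a stop between vowels /u/ and /i/, so it spirantizes to the fricative [z]. /b/ is a stop between vowels /i/ and /a/, so it spirantizes to the fricative [v]. /zubuhdeudibageal/ → zuvuhdeuzivageal.
Rule 3 (high vowel syncope): no segment meets the environment; /zuvuhdeuzivageal/ is unchanged.

zuvuhdeuzivageal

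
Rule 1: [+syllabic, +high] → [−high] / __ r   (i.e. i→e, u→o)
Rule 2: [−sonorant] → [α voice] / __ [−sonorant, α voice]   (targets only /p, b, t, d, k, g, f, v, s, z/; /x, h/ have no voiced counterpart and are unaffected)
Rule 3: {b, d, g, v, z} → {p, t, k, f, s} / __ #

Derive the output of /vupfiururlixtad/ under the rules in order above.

Rule 1 (pre-rhotic lowering): /u/ is a high vowel immediately before /r/, so it lowers to [o]. /u/ is a high vowel immediately before /r/, so it lowers to [o]. /vupfiururlixtad/ → vupfiororlixtad.
Rule 2 (regressive voicing assimilation): no segment meets the environment; /vupfiororlixtad/ is unchanged.
Rule 3 (final devoicing): /d/ is a voiced obstruent in word-final position, so it devoices to [t]. /vupfiororlixtad/ → vupfiororlixtat.

vupfiororlixtat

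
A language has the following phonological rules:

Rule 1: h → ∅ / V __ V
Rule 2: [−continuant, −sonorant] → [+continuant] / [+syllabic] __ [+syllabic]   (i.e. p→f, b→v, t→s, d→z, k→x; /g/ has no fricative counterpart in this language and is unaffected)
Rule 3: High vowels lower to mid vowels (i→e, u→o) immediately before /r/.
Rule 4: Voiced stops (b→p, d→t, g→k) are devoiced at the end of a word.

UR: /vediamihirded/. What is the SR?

Rule 1 (intervocalic h-deletion): /h/ occurs between vowels /i/ and /i/, so it deletes. /vediamihirded/ → vediamiirded.
Rule 2 (intervocalic spirantization): /d/ is a stop between vowels /e/ and /i/, so it spirantizes to the fricative [z]. /vediamiirded/ → veziamiirded.
Rule 3 (pre-rhotic lowering): /i/ is a high vowel immediately before /r/, so it lowers to [e]. /veziamiirded/ → veziamierded.
Rule 4 (final devoicing): /d/ is a voiced stop in word-final position, so it devoices to [t]. /veziamierded/ → veziamierdet.

veziamierdet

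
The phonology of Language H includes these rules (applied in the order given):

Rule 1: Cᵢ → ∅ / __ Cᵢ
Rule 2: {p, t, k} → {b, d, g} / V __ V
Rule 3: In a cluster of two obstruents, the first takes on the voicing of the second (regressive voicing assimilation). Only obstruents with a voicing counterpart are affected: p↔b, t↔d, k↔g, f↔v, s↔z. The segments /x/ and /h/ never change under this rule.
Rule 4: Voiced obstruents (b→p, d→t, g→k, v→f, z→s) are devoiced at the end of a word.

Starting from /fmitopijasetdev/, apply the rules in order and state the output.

Rule 1 (degemination): no segment meets the environment; /fmitopijasetdev/ is unchanged.
Rule 2 (intervocalic voicing): /t/ is a voiceless stop between vowels /i/ and /o/, so it voices to [d]. /p/ is a voiceless stop between vowels /o/ and /i/, so it voices to [b]. /fmitopijasetdev/ → fmidobijasetdev.
Rule 3 (regressive voicing assimilation): /t/ precedes the voiced obstruent /d/, so it voices to [d] by assimilation. /fmidobijasetdev/ → fmidobijaseddev.
Rule 4 (final devoicing): /v/ is a voiced obstruent in word-final position, so it devoices to [f]. /fmidobijaseddev/ → fmidobijaseddef.

fmidobijaseddef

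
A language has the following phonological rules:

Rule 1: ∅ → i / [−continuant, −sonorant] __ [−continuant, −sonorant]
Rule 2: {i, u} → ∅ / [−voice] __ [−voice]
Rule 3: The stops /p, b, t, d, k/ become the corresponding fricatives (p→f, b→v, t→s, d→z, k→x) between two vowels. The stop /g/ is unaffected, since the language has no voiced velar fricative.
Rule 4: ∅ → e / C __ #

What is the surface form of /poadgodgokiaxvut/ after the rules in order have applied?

poazigozigoxiaxvute

Rule 1 (stop-cluster i-epenthesis): /d/ and /g/ form a stop–stop cluster, so [i] is inserted between them. /d/ and /g/ form a stop–stop cluster, so [i] is inserted between them. /poadgodgokiaxvut/ → poadigodigokiaxvut.
Rule 2 (high vowel syncope): no segment meets the environment; /poadigodigokiaxvut/ is unchanged.
Rule 3 (intervocalic spirantization): /d/ is a stop between vowels /a/ and /i/, so it spirantizes to the fricative [z]. /d/ is a stop between vowels /o/ and /i/, so it spirantizes to the fricative [z]. /k/ is a stop between vowels /o/ and /i/, so it spirantizes to the fricative [x]. /poadigodigokiaxvut/ → poazigozigoxiaxvut.
Rule 4 (final e-epenthesis): the form ends in the consonant /t/, so [e] is inserted word-finally. /poazigozigoxiaxvut/ → poazigozigoxiaxvute.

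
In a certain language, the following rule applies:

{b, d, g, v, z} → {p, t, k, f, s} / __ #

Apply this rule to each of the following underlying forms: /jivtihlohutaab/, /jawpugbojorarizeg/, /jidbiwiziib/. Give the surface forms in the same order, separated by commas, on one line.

/jivtihlohutaab/: /b/ is a voiced obstruent in word-final position, so it devoices to [p]. → [jivtihlohutaap].
/jawpugbojorarizeg/: /g/ is a voiced obstruent in word-final position, so it devoices to [k]. → [jawpugbojorarizek].
/jidbiwiziib/: /b/ is a voiced obstruent in word-final position, so it devoices to [p]. → [jidbiwiziip].

jivtihlohutaap, jawpugbojorarizek, jidbiwiziip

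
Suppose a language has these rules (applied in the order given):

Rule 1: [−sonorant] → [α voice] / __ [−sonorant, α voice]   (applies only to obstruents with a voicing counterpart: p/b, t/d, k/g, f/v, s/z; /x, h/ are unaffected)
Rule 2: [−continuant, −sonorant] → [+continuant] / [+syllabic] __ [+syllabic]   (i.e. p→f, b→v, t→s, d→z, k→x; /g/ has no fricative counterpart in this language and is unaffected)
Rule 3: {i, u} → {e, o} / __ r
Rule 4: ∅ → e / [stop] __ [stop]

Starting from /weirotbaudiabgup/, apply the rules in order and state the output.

Rule 1 (regressive voicing assimilation): /t/ precedes the voiced obstruent /b/, so it voices to [d] by assimilation. /weirotbaudiabgup/ → weirodbaudiabgup.
Rule 2 (intervocalic spirantization): /d/ is a stop between vowels /u/ and /i/, so it spirantizes to the fricative [z]. /weirodbaudiabgup/ → weirodbauziabgup.
Rule 3 (pre-rhotic lowering): /i/ is a high vowel immediately before /r/, so it lowers to [e]. /weirodbauziabgup/ → weerodbauziabgup.
Rule 4 (stop-cluster e-epenthesis): /d/ and /b/ form a stop–stop cluster, so [e] is inserted between them. /b/ and /g/ form a stop–stop cluster, so [e] is inserted between them. /weerodbauziabgup/ → weerodebauziabegup.

weerodebauziabegup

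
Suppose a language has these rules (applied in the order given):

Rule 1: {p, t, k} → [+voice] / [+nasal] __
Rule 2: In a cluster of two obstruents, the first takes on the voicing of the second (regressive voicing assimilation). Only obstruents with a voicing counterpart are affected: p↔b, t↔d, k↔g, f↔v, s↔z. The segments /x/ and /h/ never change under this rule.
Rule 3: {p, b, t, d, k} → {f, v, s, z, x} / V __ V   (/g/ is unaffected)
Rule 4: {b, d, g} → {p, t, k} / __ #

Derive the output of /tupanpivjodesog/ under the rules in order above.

tufanbivjozesok

Rule 1 (post-nasal voicing): /p/ is a voiceless stop immediately after the nasal /n/, so it voices to [b]. /tupanpivjodesog/ → tupanbivjodesog.
Rule 2 (regressive voicing assimilation): no segment meets the environment; /tupanbivjodesog/ is unchanged.
Rule 3 (intervocalic spirantization): /p/ is a stop between vowels /u/ and /a/, so it spirantizes to the fricative [f]. /d/ is a stop between vowels /o/ and /e/, so it spirantizes to the fricative [z]. /tupanbivjodesog/ → tufanbivjozesog.
Rule 4 (final devoicing): /g/ is a voiced stop in word-final position, so it devoices to [k]. /tufanbivjozesog/ → tufanbivjozesok.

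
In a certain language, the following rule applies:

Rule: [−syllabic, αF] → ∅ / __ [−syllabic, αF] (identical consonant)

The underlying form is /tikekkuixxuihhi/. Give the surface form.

tikekuixuihi

/kk/ is a geminate; the first /k/ deletes.
/xx/ is a geminate; the first /x/ deletes.
/hh/ is a geminate; the first /h/ deletes.
Surface form: [tikekuixuihi].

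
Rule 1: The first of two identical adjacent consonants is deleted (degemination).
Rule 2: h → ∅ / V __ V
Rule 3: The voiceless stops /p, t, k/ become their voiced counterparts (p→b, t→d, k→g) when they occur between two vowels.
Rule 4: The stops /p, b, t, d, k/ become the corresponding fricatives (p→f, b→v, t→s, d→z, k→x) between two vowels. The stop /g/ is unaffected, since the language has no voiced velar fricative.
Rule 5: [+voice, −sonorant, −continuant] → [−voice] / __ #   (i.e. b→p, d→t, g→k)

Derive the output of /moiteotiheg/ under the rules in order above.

Rule 1 (degemination): no segment meets the environment; /moiteotiheg/ is unchanged.
Rule 2 (intervocalic h-deletion): /h/ occurs between vowels /i/ and /e/, so it deletes. /moiteotiheg/ → moiteotieg.
Rule 3 (intervocalic voicing): /t/ is a voiceless stop between vowels /i/ and /e/, so it voices to [d]. /t/ is a voiceless stop between vowels /o/ and /i/, so it voices to [d]. /moiteotieg/ → moideodieg.
Rule 4 (intervocalic spirantization): /d/ is a stop between vowels /i/ and /e/, so it spirantizes to the fricative [z]. /d/ is a stop between vowels /o/ and /i/, so it spirantizes to the fricative [z]. /moideodieg/ → moizeozieg.
Rule 5 (final devoicing): /g/ is a voiced stop in word-final position, so it devoices to [k]. /moizeozieg/ → moizeoziek.

moizeoziek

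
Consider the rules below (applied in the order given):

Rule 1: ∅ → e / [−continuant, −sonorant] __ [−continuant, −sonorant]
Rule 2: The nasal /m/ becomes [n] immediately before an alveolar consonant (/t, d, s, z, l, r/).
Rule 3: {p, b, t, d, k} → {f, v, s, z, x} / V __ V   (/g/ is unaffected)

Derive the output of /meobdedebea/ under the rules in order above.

meovezezevea

Rule 1 (stop-cluster e-epenthesis): /b/ and /d/ form a stop–stop cluster, so [e] is inserted between them. /meobdedebea/ → meobededebea.
Rule 2 (nasal place assimilation): no segment meets the environment; /meobededebea/ is unchanged.
Rule 3 (intervocalic spirantization): /b/ is a stop between vowels /o/ and /e/, so it spirantizes to the fricative [v]. /d/ is a stop between vowels /e/ and /e/, so it spirantizes to the fricative [z]. /d/ is a stop between vowels /e/ and /e/, so it spirantizes to the fricative [z]. /b/ is a stop between vowels /e/ and /e/, so it spirantizes to the fricative [v]. /meobededebea/ → meovezezevea.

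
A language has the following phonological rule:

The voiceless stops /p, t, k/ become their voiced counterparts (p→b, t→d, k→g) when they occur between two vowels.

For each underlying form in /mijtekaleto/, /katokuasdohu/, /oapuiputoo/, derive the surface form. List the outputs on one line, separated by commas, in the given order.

mijtegaledo, kadoguasdohu, oabuibudoo

/mijtekaleto/: /k/ is a voiceless stop between vowels /e/ and /a/, so it voices to [g]. /t/ is a voiceless stop between vowels /e/ and /o/, so it voices to [d]. → [mijtegaledo].
/katokuasdohu/: /t/ is a voiceless stop between vowels /a/ and /o/, so it voices to [d]. /k/ is a voiceless stop between vowels /o/ and /u/, so it voices to [g]. → [kadoguasdohu].
/oapuiputoo/: /p/ is a voiceless stop between vowels /a/ and /u/, so it voices to [b]. /p/ is a voiceless stop between vowels /i/ and /u/, so it voices to [b]. /t/ is a voiceless stop between vowels /u/ and /o/, so it voices to [d]. → [oabuibudoo].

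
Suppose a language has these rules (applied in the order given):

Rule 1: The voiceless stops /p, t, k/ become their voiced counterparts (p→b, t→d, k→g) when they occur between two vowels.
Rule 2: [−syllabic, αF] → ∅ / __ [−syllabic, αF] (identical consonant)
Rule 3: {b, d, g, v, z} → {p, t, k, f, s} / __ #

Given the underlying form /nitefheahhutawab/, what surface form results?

nidefheahudawap

Rule 1 (intervocalic voicing): /t/ is a voiceless stop between vowels /i/ and /e/, so it voices to [d]. /t/ is a voiceless stop between vowels /u/ and /a/, so it voices to [d]. /nitefheahhutawab/ → nidefheahhudawab.
Rule 2 (degemination): /hh/ is a geminate; the first /h/ deletes. /nidefheahhudawab/ → nidefheahudawab.
Rule 3 (final devoicing): /b/ is a voiced obstruent in word-final position, so it devoices to [p]. /nidefheahudawab/ → nidefheahudawap.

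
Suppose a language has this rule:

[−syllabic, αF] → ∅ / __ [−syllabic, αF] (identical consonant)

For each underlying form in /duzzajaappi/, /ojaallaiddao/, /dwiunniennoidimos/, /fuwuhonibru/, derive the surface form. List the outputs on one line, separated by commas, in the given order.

/duzzajaappi/: /zz/ is a geminate; the first /z/ deletes. /pp/ is a geminate; the first /p/ deletes. → [duzajaapi].
/ojaallaiddao/: /ll/ is a geminate; the first /l/ deletes. /dd/ is a geminate; the first /d/ deletes. → [ojaalaidao].
/dwiunniennoidimos/: /nn/ is a geminate; the first /n/ deletes. /nn/ is a geminate; the first /n/ deletes. → [dwiunienoidimos].
/fuwuhonibru/: the rule's environment is not met; surfaces unchanged as [fuwuhonibru].

duzajaapi, ojaalaidao, dwiunienoidimos, fuwuhonibru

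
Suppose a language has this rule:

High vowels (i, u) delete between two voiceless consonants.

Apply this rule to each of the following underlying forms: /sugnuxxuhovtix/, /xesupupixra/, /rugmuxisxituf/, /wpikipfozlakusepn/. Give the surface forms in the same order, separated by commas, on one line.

sugnuxxhovtx, xesppxra, rugmuxsxtf, wpkpfozlaksepn

/sugnuxxuhovtix/: /u/ is a high vowel flanked by voiceless consonants /x/ and /h/, so it deletes. /i/ is a high vowel flanked by voiceless consonants /t/ and /x/, so it deletes. → [sugnuxxhovtx].
/xesupupixra/: /u/ is a high vowel flanked by voiceless consonants /s/ and /p/, so it deletes. /u/ is a high vowel flanked by voiceless consonants /p/ and /p/, so it deletes. /i/ is a high vowel flanked by voiceless consonants /p/ and /x/, so it deletes. → [xesppxra].
/rugmuxisxituf/: /i/ is a high vowel flanked by voiceless consonants /x/ and /s/, so it deletes. /i/ is a high vowel flanked by voiceless consonants /x/ and /t/, so it deletes. /u/ is a high vowel flanked by voiceless consonants /t/ and /f/, so it deletes. → [rugmuxsxtf].
/wpikipfozlakusepn/: /i/ is a high vowel flanked by voiceless consonants /p/ and /k/, so it deletes. /i/ is a high vowel flanked by voiceless consonants /k/ and /p/, so it deletes. /u/ is a high vowel flanked by voiceless consonants /k/ and /s/, so it deletes. → [wpkpfozlaksepn].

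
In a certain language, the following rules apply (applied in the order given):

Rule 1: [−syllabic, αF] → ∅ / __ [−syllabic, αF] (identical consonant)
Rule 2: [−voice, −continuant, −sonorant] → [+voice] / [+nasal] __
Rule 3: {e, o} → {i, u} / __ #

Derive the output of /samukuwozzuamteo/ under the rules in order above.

Rule 1 (degemination): /zz/ is a geminate; the first /z/ deletes. /samukuwozzuamteo/ → samukuwozuamteo.
Rule 2 (post-nasal voicing): /t/ is a voiceless stop immediately after the nasal /m/, so it voices to [d]. /samukuwozuamteo/ → samukuwozuamdeo.
Rule 3 (final vowel raising): /o/ is a mid vowel in word-final position, so it raises to [u]. /samukuwozuamdeo/ → samukuwozuamdeu.

samukuwozuamdeu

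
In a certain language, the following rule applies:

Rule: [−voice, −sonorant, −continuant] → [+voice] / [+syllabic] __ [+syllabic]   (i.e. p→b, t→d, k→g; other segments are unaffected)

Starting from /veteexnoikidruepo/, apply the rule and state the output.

/t/ is a voiceless stop between vowels /e/ and /e/, so it voices to [d].
/k/ is a voiceless stop between vowels /i/ and /i/, so it voices to [g].
/p/ is a voiceless stop between vowels /e/ and /o/, so it voices to [b].
Surface form: [vedeexnoigidruebo].

vedeexnoigidruebo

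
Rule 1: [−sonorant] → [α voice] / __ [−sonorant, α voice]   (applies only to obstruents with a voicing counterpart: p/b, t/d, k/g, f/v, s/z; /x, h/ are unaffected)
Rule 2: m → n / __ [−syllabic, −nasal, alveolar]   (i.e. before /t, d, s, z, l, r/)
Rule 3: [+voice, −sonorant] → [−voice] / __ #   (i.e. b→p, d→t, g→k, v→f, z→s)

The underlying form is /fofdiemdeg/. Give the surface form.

Rule 1 (regressive voicing assimilation): /f/ precedes the voiced obstruent /d/, so it voices to [v] by assimilation. /fofdiemdeg/ → fovdiemdeg.
Rule 2 (nasal place assimilation): /m/ precedes the alveolar consonant /d/, so it assimilates in place to [n]. /fovdiemdeg/ → fovdiendeg.
Rule 3 (final devoicing): /g/ is a voiced obstruent in word-final position, so it devoices to [k]. /fovdiendeg/ → fovdiendek.

fovdiendek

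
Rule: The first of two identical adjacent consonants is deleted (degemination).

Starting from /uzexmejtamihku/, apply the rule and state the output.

uzexmejtamihku

No segment of /uzexmejtamihku/ meets the structural description of the rule, so the form surfaces unchanged.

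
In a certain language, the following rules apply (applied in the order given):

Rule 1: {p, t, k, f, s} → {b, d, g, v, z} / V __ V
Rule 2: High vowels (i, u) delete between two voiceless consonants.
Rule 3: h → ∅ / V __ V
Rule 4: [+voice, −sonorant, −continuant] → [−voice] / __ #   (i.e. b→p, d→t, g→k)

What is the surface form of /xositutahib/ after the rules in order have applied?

Rule 1 (intervocalic voicing): /s/ is a voiceless obstruent between vowels /o/ and /i/, so it voices to [z]. /t/ is a voiceless obstruent between vowels /i/ and /u/, so it voices to [d]. /t/ is a voiceless obstruent between vowels /u/ and /a/, so it voices to [d]. /xositutahib/ → xozidudahib.
Rule 2 (high vowel syncope): no segment meets the environment; /xozidudahib/ is unchanged.
Rule 3 (intervocalic h-deletion): /h/ occurs between vowels /a/ and /i/, so it deletes. /xozidudahib/ → xozidudaib.
Rule 4 (final devoicing): /b/ is a voiced stop in word-final position, so it devoices to [p]. /xozidudaib/ → xozidudaip.

xozidudaip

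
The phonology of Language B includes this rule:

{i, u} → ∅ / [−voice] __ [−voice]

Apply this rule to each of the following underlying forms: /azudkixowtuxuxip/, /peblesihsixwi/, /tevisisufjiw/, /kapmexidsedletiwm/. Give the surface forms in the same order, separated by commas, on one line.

azudkxowtxxp, pebleshsxwi, tevissfjiw, kapmexidsedletiwm

/azudkixowtuxuxip/: /i/ is a high vowel flanked by voiceless consonants /k/ and /x/, so it deletes. /u/ is a high vowel flanked by voiceless consonants /t/ and /x/, so it deletes. /u/ is a high vowel flanked by voiceless consonants /x/ and /x/, so it deletes. /i/ is a high vowel flanked by voiceless consonants /x/ and /p/, so it deletes. → [azudkxowtxxp].
/peblesihsixwi/: /i/ is a high vowel flanked by voiceless consonants /s/ and /h/, so it deletes. /i/ is a high vowel flanked by voiceless consonants /s/ and /x/, so it deletes. → [pebleshsxwi].
/tevisisufjiw/: /i/ is a high vowel flanked by voiceless consonants /s/ and /s/, so it deletes. /u/ is a high vowel flanked by voiceless consonants /s/ and /f/, so it deletes. → [tevissfjiw].
/kapmexidsedletiwm/: the rule's environment is not met; surfaces unchanged as [kapmexidsedletiwm].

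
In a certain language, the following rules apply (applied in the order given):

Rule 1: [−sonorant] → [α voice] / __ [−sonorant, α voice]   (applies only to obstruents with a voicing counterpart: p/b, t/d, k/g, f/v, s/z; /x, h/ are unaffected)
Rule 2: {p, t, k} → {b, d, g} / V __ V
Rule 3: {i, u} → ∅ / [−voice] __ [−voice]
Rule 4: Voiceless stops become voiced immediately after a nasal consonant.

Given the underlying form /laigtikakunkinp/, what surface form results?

laiktigagunginb

Rule 1 (regressive voicing assimilation): /g/ precedes the voiceless obstruent /t/, so it devoices to [k] by assimilation. /laigtikakunkinp/ → laiktikakunkinp.
Rule 2 (intervocalic voicing): /k/ is a voiceless stop between vowels /i/ and /a/, so it voices to [g]. /k/ is a voiceless stop between vowels /a/ and /u/, so it voices to [g]. /laiktikakunkinp/ → laiktigagunkinp.
Rule 3 (high vowel syncope): no segment meets the environment; /laiktigagunkinp/ is unchanged.
Rule 4 (post-nasal voicing): /k/ is a voiceless stop immediately after the nasal /n/, so it voices to [g]. /p/ is a voiceless stop immediately after the nasal /n/, so it voices to [b]. /laiktigagunkinp/ → laiktigagunginb.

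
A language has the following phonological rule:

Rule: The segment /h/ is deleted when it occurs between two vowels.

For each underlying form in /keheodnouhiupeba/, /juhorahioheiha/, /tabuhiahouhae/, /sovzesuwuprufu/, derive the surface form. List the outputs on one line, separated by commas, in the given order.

/keheodnouhiupeba/: /h/ occurs between vowels /e/ and /e/, so it deletes. /h/ occurs between vowels /u/ and /i/, so it deletes. → [keeodnouiupeba].
/juhorahioheiha/: /h/ occurs between vowels /u/ and /o/, so it deletes. /h/ occurs between vowels /a/ and /i/, so it deletes. /h/ occurs between vowels /o/ and /e/, so it deletes. /h/ occurs between vowels /i/ and /a/, so it deletes. → [juoraioeia].
/tabuhiahouhae/: /h/ occurs between vowels /u/ and /i/, so it deletes. /h/ occurs between vowels /a/ and /o/, so it deletes. /h/ occurs between vowels /u/ and /a/, so it deletes. → [tabuiaouae].
/sovzesuwuprufu/: the rule's environment is not met; surfaces unchanged as [sovzesuwuprufu].

keeodnouiupeba, juoraioeia, tabuiaouae, sovzesuwuprufu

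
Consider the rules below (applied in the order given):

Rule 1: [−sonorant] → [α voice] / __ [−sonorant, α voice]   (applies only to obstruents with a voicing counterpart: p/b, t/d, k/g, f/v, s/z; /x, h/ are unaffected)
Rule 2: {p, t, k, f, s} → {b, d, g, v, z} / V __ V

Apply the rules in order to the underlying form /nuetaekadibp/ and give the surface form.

nuedaegadipp

Rule 1 (regressive voicing assimilation): /b/ precedes the voiceless obstruent /p/, so it devoices to [p] by assimilation. /nuetaekadibp/ → nuetaekadipp.
Rule 2 (intervocalic voicing): /t/ is a voiceless obstruent between vowels /e/ and /a/, so it voices to [d]. /k/ is a voiceless obstruent between vowels /e/ and /a/, so it voices to [g]. /nuetaekadipp/ → nuedaegadipp.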